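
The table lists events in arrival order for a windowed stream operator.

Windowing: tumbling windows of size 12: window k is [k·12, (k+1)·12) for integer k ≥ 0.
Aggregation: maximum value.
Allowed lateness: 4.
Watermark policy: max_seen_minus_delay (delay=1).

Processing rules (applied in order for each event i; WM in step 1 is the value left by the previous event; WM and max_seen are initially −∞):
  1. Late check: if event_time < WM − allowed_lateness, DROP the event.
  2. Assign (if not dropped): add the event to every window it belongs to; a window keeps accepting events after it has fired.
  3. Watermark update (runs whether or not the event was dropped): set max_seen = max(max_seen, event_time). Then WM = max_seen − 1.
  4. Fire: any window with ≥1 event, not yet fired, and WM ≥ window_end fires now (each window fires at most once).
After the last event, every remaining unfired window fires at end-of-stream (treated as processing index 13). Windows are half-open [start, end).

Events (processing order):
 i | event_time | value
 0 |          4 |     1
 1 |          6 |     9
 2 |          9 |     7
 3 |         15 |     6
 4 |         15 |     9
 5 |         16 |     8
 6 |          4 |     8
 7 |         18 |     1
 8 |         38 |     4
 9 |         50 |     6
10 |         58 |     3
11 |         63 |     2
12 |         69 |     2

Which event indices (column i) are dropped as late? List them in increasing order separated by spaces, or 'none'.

6

i=0 t=4 v=1: → [0,12); WM=3
i=1 t=6 v=9: → [0,12); WM=5
i=2 t=9 v=7: → [0,12); WM=8
i=3 t=15 v=6: → [12,24); WM=14; [0,12) fires=9
i=4 t=15 v=9: → [12,24); WM=14
i=5 t=16 v=8: → [12,24); WM=15
i=6 t=4 v=8: DROP (t<15-4); WM=15
i=7 t=18 v=1: → [12,24); WM=17
i=8 t=38 v=4: → [36,48); WM=37; [12,24) fires=9
i=9 t=50 v=6: → [48,60); WM=49; [36,48) fires=4
i=10 t=58 v=3: → [48,60); WM=57
i=11 t=63 v=2: → [60,72); WM=62; [48,60) fires=6
i=12 t=69 v=2: → [60,72); WM=68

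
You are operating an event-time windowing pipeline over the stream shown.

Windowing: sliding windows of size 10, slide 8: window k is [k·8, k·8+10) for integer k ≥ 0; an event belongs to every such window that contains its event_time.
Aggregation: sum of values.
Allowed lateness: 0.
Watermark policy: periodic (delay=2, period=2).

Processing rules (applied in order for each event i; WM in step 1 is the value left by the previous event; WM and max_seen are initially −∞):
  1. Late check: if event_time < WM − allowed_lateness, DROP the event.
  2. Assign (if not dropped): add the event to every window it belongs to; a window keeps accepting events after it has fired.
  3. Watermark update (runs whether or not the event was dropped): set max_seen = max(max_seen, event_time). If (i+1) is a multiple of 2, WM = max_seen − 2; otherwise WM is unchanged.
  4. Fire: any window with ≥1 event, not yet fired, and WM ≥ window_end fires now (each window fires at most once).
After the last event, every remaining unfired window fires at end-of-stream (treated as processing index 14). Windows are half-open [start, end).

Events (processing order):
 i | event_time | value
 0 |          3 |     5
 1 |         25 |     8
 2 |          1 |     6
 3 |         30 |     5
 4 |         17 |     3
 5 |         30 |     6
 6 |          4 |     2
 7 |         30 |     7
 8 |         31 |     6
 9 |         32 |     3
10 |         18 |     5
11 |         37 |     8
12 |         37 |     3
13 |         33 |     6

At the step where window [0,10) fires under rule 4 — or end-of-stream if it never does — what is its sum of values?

5

i=0 t=3 v=5: → [0,10); WM=−∞
i=1 t=25 v=8: → [24,34),[16,26); WM=23; [0,10) fires=5
i=2 t=1 v=6: DROP (t<23-0); WM=23
i=3 t=30 v=5: → [24,34); WM=28; [16,26) fires=8
i=4 t=17 v=3: DROP (t<28-0); WM=28
i=5 t=30 v=6: → [24,34); WM=28
i=6 t=4 v=2: DROP (t<28-0); WM=28
i=7 t=30 v=7: → [24,34); WM=28
i=8 t=31 v=6: → [24,34); WM=28
i=9 t=32 v=3: → [32,42),[24,34); WM=30
i=10 t=18 v=5: DROP (t<30-0); WM=30
i=11 t=37 v=8: → [32,42); WM=35; [24,34) fires=35
i=12 t=37 v=3: → [32,42); WM=35
i=13 t=33 v=6: DROP (t<35-0); WM=35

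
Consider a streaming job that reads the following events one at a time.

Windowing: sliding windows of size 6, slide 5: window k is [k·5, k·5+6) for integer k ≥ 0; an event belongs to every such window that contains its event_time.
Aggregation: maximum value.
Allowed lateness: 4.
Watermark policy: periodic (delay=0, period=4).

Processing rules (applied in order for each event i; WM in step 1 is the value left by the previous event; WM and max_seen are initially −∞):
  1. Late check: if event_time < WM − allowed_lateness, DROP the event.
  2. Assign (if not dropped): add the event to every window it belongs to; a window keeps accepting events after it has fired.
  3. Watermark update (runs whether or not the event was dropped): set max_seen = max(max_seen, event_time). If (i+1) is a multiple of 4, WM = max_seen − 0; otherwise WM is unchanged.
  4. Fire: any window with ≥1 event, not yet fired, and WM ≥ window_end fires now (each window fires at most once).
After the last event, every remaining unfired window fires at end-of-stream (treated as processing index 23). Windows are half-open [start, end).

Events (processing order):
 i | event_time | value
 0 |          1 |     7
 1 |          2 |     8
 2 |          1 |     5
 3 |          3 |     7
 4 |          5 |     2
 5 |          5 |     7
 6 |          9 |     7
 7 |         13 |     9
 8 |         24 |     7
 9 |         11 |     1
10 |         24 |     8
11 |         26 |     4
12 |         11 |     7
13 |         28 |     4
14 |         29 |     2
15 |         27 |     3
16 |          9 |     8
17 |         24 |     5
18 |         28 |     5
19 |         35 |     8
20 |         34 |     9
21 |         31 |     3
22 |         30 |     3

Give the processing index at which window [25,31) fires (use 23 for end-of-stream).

19

i=0 t=1 v=7: → [0,6); WM=−∞
i=1 t=2 v=8: → [0,6); WM=−∞
i=2 t=1 v=5: → [0,6); WM=−∞
i=3 t=3 v=7: → [0,6); WM=3
i=4 t=5 v=2: → [5,11),[0,6); WM=3
i=5 t=5 v=7: → [5,11),[0,6); WM=3
i=6 t=9 v=7: → [5,11); WM=3
i=7 t=13 v=9: → [10,16); WM=13; [0,6) fires=8 [5,11) fires=7
i=8 t=24 v=7: → [20,26); WM=13
i=9 t=11 v=1: → [10,16); WM=13
i=10 t=24 v=8: → [20,26); WM=13
i=11 t=26 v=4: → [25,31); WM=26; [10,16) fires=9 [20,26) fires=8
i=12 t=11 v=7: DROP (t<26-4); WM=26
i=13 t=28 v=4: → [25,31); WM=26
i=14 t=29 v=2: → [25,31); WM=26
i=15 t=27 v=3: → [25,31); WM=29
i=16 t=9 v=8: DROP (t<29-4); WM=29
i=17 t=24 v=5: DROP (t<29-4); WM=29
i=18 t=28 v=5: → [25,31); WM=29
i=19 t=35 v=8: → [35,41),[30,36); WM=35; [25,31) fires=5
i=20 t=34 v=9: → [30,36); WM=35
i=21 t=31 v=3: → [30,36); WM=35
i=22 t=30 v=3: DROP (t<35-4); WM=35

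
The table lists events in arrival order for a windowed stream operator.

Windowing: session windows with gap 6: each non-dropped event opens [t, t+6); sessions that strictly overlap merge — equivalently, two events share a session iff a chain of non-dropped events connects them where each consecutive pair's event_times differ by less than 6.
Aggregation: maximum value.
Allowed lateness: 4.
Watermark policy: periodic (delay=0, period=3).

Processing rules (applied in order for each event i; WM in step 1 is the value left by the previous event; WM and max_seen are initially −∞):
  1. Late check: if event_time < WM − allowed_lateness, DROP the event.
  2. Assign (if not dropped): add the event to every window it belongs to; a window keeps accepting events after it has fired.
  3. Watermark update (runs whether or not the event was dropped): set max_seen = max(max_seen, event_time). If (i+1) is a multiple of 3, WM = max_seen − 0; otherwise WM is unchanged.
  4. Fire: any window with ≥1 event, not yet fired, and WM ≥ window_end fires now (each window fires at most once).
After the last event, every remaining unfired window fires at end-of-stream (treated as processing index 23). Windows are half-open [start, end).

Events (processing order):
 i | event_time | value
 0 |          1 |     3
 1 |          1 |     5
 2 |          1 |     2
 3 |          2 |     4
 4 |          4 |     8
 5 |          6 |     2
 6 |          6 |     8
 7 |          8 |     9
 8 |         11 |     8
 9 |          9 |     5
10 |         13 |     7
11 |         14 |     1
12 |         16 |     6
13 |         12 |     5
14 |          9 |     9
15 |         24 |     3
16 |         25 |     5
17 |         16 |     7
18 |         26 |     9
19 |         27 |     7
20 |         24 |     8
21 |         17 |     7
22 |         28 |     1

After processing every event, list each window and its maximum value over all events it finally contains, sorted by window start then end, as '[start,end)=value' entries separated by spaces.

[1,22)=9 [24,34)=9

i=0 t=1 v=3: → [1,7); WM=−∞
i=1 t=1 v=5: → [1,7); WM=−∞
i=2 t=1 v=2: → [1,7); WM=1
i=3 t=2 v=4: → [1,8); WM=1
i=4 t=4 v=8: → [1,10); WM=1
i=5 t=6 v=2: → [1,12); WM=6
i=6 t=6 v=8: → [1,12); WM=6
i=7 t=8 v=9: → [1,14); WM=6
i=8 t=11 v=8: → [1,17); WM=11
i=9 t=9 v=5: → [1,17); WM=11
i=10 t=13 v=7: → [1,19); WM=11
i=11 t=14 v=1: → [1,20); WM=14
i=12 t=16 v=6: → [1,22); WM=14
i=13 t=12 v=5: → [1,22); WM=14
i=14 t=9 v=9: DROP (t<14-4); WM=16
i=15 t=24 v=3: → [24,30); WM=16
i=16 t=25 v=5: → [24,31); WM=16
i=17 t=16 v=7: → [1,22); WM=25
i=18 t=26 v=9: → [24,32); WM=25
i=19 t=27 v=7: → [24,33); WM=25
i=20 t=24 v=8: → [24,33); WM=27
i=21 t=17 v=7: DROP (t<27-4); WM=27
i=22 t=28 v=1: → [24,34); WM=27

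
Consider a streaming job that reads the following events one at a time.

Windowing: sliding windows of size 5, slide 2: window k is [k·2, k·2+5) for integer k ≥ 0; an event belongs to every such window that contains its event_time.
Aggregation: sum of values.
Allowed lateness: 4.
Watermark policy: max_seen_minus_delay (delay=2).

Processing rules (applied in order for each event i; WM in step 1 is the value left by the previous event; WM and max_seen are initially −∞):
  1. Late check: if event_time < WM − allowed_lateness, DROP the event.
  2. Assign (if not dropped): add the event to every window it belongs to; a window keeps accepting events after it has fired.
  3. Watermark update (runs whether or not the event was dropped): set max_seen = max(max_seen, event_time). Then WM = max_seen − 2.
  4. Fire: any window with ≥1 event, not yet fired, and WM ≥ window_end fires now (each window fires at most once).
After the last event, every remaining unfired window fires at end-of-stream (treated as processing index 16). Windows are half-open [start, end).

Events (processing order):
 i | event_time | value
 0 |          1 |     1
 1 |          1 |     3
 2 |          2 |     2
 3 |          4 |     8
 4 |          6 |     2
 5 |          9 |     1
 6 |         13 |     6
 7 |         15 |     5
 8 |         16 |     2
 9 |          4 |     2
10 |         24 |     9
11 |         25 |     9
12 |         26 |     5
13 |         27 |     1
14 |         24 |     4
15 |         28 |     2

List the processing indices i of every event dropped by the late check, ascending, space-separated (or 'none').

i=0 t=1 v=1: → [0,5); WM=-1
i=1 t=1 v=3: → [0,5); WM=-1
i=2 t=2 v=2: → [2,7),[0,5); WM=0
i=3 t=4 v=8: → [4,9),[2,7),[0,5); WM=2
i=4 t=6 v=2: → [6,11),[4,9),[2,7); WM=4
i=5 t=9 v=1: → [8,13),[6,11); WM=7; [0,5) fires=14 [2,7) fires=12
i=6 t=13 v=6: → [12,17),[10,15); WM=11; [4,9) fires=10 [6,11) fires=3
i=7 t=15 v=5: → [14,19),[12,17); WM=13; [8,13) fires=1
i=8 t=16 v=2: → [16,21),[14,19),[12,17); WM=14
i=9 t=4 v=2: DROP (t<14-4); WM=14
i=10 t=24 v=9: → [24,29),[22,27),[20,25); WM=22; [10,15) fires=6 [12,17) fires=13 [14,19) fires=7 [16,21) fires=2
i=11 t=25 v=9: → [24,29),[22,27); WM=23
i=12 t=26 v=5: → [26,31),[24,29),[22,27); WM=24
i=13 t=27 v=1: → [26,31),[24,29); WM=25; [20,25) fires=9
i=14 t=24 v=4: → [24,29),[22,27),[20,25); WM=25
i=15 t=28 v=2: → [28,33),[26,31),[24,29); WM=26

9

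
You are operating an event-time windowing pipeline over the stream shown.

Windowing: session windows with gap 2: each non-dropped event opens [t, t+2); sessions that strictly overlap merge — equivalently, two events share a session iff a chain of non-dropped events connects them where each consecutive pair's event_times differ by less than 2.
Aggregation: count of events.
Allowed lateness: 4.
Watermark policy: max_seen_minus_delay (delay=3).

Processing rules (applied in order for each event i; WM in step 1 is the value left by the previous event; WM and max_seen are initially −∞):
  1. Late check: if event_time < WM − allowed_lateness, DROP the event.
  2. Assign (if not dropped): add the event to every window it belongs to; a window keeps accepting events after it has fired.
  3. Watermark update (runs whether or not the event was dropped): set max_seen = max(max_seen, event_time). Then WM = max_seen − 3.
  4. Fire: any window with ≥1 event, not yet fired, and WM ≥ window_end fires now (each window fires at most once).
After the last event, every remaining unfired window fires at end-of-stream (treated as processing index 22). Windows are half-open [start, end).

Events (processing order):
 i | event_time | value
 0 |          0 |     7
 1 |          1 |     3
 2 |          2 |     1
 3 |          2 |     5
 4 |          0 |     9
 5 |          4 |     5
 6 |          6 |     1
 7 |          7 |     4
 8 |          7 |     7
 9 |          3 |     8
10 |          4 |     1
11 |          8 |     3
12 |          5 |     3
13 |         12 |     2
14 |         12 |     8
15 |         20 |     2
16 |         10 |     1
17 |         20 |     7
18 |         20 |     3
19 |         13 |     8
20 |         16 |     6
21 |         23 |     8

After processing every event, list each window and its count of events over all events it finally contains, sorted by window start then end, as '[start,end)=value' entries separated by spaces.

i=0 t=0 v=7: → [0,2); WM=-3
i=1 t=1 v=3: → [0,3); WM=-2
i=2 t=2 v=1: → [0,4); WM=-1
i=3 t=2 v=5: → [0,4); WM=-1
i=4 t=0 v=9: → [0,4); WM=-1
i=5 t=4 v=5: → [4,6); WM=1
i=6 t=6 v=1: → [6,8); WM=3
i=7 t=7 v=4: → [6,9); WM=4
i=8 t=7 v=7: → [6,9); WM=4
i=9 t=3 v=8: → [0,6); WM=4
i=10 t=4 v=1: → [0,6); WM=4
i=11 t=8 v=3: → [6,10); WM=5
i=12 t=5 v=3: → [0,10); WM=5
i=13 t=12 v=2: → [12,14); WM=9
i=14 t=12 v=8: → [12,14); WM=9
i=15 t=20 v=2: → [20,22); WM=17
i=16 t=10 v=1: DROP (t<17-4); WM=17
i=17 t=20 v=7: → [20,22); WM=17
i=18 t=20 v=3: → [20,22); WM=17
i=19 t=13 v=8: → [12,15); WM=17
i=20 t=16 v=6: → [16,18); WM=17
i=21 t=23 v=8: → [23,25); WM=20

[0,10)=13 [12,15)=3 [16,18)=1 [20,22)=3 [23,25)=1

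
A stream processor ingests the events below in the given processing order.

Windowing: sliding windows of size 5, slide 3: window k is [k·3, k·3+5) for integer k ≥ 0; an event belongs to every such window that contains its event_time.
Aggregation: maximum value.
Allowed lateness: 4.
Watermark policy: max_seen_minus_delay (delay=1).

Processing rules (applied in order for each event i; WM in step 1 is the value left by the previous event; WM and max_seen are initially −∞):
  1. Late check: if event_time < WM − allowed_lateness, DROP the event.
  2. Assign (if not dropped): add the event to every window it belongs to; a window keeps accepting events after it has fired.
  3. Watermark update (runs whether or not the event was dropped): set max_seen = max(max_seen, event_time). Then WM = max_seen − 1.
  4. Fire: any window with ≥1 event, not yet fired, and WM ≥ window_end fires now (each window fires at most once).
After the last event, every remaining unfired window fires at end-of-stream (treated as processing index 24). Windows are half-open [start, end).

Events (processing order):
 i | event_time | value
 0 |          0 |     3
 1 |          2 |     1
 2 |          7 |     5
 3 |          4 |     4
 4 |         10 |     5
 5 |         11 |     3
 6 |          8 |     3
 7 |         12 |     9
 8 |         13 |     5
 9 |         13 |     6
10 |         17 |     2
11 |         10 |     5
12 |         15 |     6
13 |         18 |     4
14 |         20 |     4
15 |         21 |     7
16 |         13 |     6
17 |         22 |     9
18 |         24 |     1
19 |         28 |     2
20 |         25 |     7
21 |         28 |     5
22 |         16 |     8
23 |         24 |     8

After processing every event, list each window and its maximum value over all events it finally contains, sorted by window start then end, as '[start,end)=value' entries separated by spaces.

i=0 t=0 v=3: → [0,5); WM=-1
i=1 t=2 v=1: → [0,5); WM=1
i=2 t=7 v=5: → [6,11),[3,8); WM=6; [0,5) fires=3
i=3 t=4 v=4: → [3,8),[0,5); WM=6
i=4 t=10 v=5: → [9,14),[6,11); WM=9; [3,8) fires=5
i=5 t=11 v=3: → [9,14); WM=10
i=6 t=8 v=3: → [6,11); WM=10
i=7 t=12 v=9: → [12,17),[9,14); WM=11; [6,11) fires=5
i=8 t=13 v=5: → [12,17),[9,14); WM=12
i=9 t=13 v=6: → [12,17),[9,14); WM=12
i=10 t=17 v=2: → [15,20); WM=16; [9,14) fires=9
i=11 t=10 v=5: DROP (t<16-4); WM=16
i=12 t=15 v=6: → [15,20),[12,17); WM=16
i=13 t=18 v=4: → [18,23),[15,20); WM=17; [12,17) fires=9
i=14 t=20 v=4: → [18,23); WM=19
i=15 t=21 v=7: → [21,26),[18,23); WM=20; [15,20) fires=6
i=16 t=13 v=6: DROP (t<20-4); WM=20
i=17 t=22 v=9: → [21,26),[18,23); WM=21
i=18 t=24 v=1: → [24,29),[21,26); WM=23; [18,23) fires=9
i=19 t=28 v=2: → [27,32),[24,29); WM=27; [21,26) fires=9
i=20 t=25 v=7: → [24,29),[21,26); WM=27
i=21 t=28 v=5: → [27,32),[24,29); WM=27
i=22 t=16 v=8: DROP (t<27-4); WM=27
i=23 t=24 v=8: → [24,29),[21,26); WM=27

[0,5)=4 [3,8)=5 [6,11)=5 [9,14)=9 [12,17)=9 [15,20)=6 [18,23)=9 [21,26)=9 [24,29)=8 [27,32)=5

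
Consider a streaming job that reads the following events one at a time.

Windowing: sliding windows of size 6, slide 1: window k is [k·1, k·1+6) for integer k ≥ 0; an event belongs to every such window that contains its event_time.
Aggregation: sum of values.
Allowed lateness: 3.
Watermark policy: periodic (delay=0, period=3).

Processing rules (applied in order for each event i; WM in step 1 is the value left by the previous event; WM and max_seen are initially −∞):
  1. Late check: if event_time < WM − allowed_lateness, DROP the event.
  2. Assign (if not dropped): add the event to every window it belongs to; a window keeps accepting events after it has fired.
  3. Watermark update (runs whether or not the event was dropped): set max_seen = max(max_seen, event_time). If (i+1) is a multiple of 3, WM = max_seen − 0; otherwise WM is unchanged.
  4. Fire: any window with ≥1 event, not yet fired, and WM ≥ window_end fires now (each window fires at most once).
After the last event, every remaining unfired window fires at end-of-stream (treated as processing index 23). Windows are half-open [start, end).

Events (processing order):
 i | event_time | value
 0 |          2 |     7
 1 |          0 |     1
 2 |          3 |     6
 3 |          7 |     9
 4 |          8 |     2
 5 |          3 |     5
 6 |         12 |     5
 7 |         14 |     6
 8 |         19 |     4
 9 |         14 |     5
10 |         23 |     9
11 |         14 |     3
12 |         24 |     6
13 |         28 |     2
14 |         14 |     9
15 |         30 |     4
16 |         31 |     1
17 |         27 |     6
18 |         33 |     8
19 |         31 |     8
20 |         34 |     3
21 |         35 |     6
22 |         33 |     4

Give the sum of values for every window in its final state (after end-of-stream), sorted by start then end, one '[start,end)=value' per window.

[0,6)=19 [1,7)=18 [2,8)=27 [3,9)=22 [4,10)=11 [5,11)=11 [6,12)=11 [7,13)=16 [8,14)=7 [9,15)=11 [10,16)=11 [11,17)=11 [12,18)=11 [13,19)=6 [14,20)=10 [15,21)=4 [16,22)=4 [17,23)=4 [18,24)=13 [19,25)=19 [20,26)=15 [21,27)=15 [22,28)=21 [23,29)=23 [24,30)=14 [25,31)=12 [26,32)=21 [27,33)=21 [28,34)=27 [29,35)=28 [30,36)=34 [31,37)=30 [32,38)=21 [33,39)=21 [34,40)=9 [35,41)=6

i=0 t=2 v=7: → [2,8),[1,7),[0,6); WM=−∞
i=1 t=0 v=1: → [0,6); WM=−∞
i=2 t=3 v=6: → [3,9),[2,8),[1,7),[0,6); WM=3
i=3 t=7 v=9: → [7,13),[6,12),[5,11),[4,10),[3,9),[2,8); WM=3
i=4 t=8 v=2: → [8,14),[7,13),[6,12),[5,11),[4,10),[3,9); WM=3
i=5 t=3 v=5: → [3,9),[2,8),[1,7),[0,6); WM=8; [0,6) fires=19 [1,7) fires=18 [2,8) fires=27
i=6 t=12 v=5: → [12,18),[11,17),[10,16),[9,15),[8,14),[7,13); WM=8
i=7 t=14 v=6: → [14,20),[13,19),[12,18),[11,17),[10,16),[9,15); WM=8
i=8 t=19 v=4: → [19,25),[18,24),[17,23),[16,22),[15,21),[14,20); WM=19; [3,9) fires=22 [4,10) fires=11 [5,11) fires=11 [6,12) fires=11 [7,13) fires=16 [8,14) fires=7 [9,15) fires=11 [10,16) fires=11 [11,17) fires=11 [12,18) fires=11 [13,19) fires=6
i=9 t=14 v=5: DROP (t<19-3); WM=19
i=10 t=23 v=9: → [23,29),[22,28),[21,27),[20,26),[19,25),[18,24); WM=19
i=11 t=14 v=3: DROP (t<19-3); WM=23; [14,20) fires=10 [15,21) fires=4 [16,22) fires=4 [17,23) fires=4
i=12 t=24 v=6: → [24,30),[23,29),[22,28),[21,27),[20,26),[19,25); WM=23
i=13 t=28 v=2: → [28,34),[27,33),[26,32),[25,31),[24,30),[23,29); WM=23
i=14 t=14 v=9: DROP (t<23-3); WM=28; [18,24) fires=13 [19,25) fires=19 [20,26) fires=15 [21,27) fires=15 [22,28) fires=15
i=15 t=30 v=4: → [30,36),[29,35),[28,34),[27,33),[26,32),[25,31); WM=28
i=16 t=31 v=1: → [31,37),[30,36),[29,35),[28,34),[27,33),[26,32); WM=28
i=17 t=27 v=6: → [27,33),[26,32),[25,31),[24,30),[23,29),[22,28); WM=31; [23,29) fires=23 [24,30) fires=14 [25,31) fires=12
i=18 t=33 v=8: → [33,39),[32,38),[31,37),[30,36),[29,35),[28,34); WM=31
i=19 t=31 v=8: → [31,37),[30,36),[29,35),[28,34),[27,33),[26,32); WM=31
i=20 t=34 v=3: → [34,40),[33,39),[32,38),[31,37),[30,36),[29,35); WM=34; [26,32) fires=21 [27,33) fires=21 [28,34) fires=23
i=21 t=35 v=6: → [35,41),[34,40),[33,39),[32,38),[31,37),[30,36); WM=34
i=22 t=33 v=4: → [33,39),[32,38),[31,37),[30,36),[29,35),[28,34); WM=34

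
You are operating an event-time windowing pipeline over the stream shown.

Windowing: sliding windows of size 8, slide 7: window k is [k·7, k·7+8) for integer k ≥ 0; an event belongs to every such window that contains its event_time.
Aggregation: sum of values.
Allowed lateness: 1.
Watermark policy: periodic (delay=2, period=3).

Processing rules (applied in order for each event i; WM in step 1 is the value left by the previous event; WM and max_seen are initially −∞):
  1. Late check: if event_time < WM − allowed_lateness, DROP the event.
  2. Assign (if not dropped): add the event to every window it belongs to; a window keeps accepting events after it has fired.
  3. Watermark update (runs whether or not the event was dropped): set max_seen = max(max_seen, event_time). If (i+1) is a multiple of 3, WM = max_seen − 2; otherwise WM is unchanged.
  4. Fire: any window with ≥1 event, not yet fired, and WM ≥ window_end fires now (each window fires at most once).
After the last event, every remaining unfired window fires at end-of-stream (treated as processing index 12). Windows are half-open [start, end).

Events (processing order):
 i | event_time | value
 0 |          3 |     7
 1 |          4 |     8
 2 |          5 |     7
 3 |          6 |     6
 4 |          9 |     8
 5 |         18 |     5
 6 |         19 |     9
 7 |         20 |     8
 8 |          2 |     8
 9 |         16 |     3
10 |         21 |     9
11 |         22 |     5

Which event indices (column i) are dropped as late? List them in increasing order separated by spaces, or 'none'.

8 9

i=0 t=3 v=7: → [0,8); WM=−∞
i=1 t=4 v=8: → [0,8); WM=−∞
i=2 t=5 v=7: → [0,8); WM=3
i=3 t=6 v=6: → [0,8); WM=3
i=4 t=9 v=8: → [7,15); WM=3
i=5 t=18 v=5: → [14,22); WM=16; [0,8) fires=28 [7,15) fires=8
i=6 t=19 v=9: → [14,22); WM=16
i=7 t=20 v=8: → [14,22); WM=16
i=8 t=2 v=8: DROP (t<16-1); WM=18
i=9 t=16 v=3: DROP (t<18-1); WM=18
i=10 t=21 v=9: → [21,29),[14,22); WM=18
i=11 t=22 v=5: → [21,29); WM=20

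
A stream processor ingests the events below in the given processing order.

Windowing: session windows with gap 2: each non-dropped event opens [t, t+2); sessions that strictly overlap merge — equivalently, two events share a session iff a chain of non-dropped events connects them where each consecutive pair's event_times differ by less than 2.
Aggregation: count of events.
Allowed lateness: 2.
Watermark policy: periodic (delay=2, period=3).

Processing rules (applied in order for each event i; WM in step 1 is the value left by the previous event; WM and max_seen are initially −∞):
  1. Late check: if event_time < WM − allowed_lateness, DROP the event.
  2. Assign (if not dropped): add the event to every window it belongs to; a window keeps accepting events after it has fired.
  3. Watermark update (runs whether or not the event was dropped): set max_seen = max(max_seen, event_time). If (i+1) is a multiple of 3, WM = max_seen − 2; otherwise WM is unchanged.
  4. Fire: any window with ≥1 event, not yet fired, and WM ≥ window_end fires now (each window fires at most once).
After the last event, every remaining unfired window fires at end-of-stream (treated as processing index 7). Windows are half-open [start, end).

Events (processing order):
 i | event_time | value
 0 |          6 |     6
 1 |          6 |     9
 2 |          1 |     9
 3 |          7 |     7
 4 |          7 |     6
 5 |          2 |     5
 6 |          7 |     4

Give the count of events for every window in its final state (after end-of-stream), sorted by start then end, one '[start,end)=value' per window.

[1,4)=2 [6,9)=5

i=0 t=6 v=6: → [6,8); WM=−∞
i=1 t=6 v=9: → [6,8); WM=−∞
i=2 t=1 v=9: → [1,3); WM=4
i=3 t=7 v=7: → [6,9); WM=4
i=4 t=7 v=6: → [6,9); WM=4
i=5 t=2 v=5: → [1,4); WM=5
i=6 t=7 v=4: → [6,9); WM=5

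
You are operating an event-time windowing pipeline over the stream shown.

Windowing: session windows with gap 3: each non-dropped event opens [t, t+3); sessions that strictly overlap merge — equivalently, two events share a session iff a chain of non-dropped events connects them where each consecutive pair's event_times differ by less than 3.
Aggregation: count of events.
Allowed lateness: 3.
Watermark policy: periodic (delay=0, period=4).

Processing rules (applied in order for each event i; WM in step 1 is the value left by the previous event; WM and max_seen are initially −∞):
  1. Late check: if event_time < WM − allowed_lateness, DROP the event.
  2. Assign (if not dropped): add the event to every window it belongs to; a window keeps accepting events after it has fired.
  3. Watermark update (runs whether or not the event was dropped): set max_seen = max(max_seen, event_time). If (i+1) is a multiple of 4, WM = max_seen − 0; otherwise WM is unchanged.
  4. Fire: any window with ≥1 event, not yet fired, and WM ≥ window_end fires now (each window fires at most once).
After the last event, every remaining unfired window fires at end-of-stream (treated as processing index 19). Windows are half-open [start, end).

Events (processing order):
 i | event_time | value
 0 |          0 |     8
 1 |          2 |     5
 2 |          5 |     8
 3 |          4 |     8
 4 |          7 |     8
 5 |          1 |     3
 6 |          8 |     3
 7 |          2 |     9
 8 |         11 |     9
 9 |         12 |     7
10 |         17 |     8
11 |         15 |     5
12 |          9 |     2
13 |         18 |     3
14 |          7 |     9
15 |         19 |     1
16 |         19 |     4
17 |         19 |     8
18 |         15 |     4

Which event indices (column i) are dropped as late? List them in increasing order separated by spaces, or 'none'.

5 12 14 18

i=0 t=0 v=8: → [0,3); WM=−∞
i=1 t=2 v=5: → [0,5); WM=−∞
i=2 t=5 v=8: → [5,8); WM=−∞
i=3 t=4 v=8: → [0,8); WM=5
i=4 t=7 v=8: → [0,10); WM=5
i=5 t=1 v=3: DROP (t<5-3); WM=5
i=6 t=8 v=3: → [0,11); WM=5
i=7 t=2 v=9: → [0,11); WM=8
i=8 t=11 v=9: → [11,14); WM=8
i=9 t=12 v=7: → [11,15); WM=8
i=10 t=17 v=8: → [17,20); WM=8
i=11 t=15 v=5: → [15,20); WM=17
i=12 t=9 v=2: DROP (t<17-3); WM=17
i=13 t=18 v=3: → [15,21); WM=17
i=14 t=7 v=9: DROP (t<17-3); WM=17
i=15 t=19 v=1: → [15,22); WM=19
i=16 t=19 v=4: → [15,22); WM=19
i=17 t=19 v=8: → [15,22); WM=19
i=18 t=15 v=4: DROP (t<19-3); WM=19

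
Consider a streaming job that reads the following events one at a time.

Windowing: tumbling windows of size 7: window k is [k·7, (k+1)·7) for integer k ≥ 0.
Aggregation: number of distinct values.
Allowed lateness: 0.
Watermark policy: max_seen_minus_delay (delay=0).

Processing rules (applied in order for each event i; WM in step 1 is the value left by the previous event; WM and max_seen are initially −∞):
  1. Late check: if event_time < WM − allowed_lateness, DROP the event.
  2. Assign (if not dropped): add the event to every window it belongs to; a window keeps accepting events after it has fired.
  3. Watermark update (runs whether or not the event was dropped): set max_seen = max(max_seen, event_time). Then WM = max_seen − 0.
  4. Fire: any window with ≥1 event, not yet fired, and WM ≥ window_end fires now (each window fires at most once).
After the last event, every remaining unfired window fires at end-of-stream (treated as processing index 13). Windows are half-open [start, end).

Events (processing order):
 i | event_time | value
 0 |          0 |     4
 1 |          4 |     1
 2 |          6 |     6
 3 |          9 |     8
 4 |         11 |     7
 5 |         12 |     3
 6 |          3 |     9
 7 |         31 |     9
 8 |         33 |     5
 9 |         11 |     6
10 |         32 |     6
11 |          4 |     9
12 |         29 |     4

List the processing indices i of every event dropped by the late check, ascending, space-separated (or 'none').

i=0 t=0 v=4: → [0,7); WM=0
i=1 t=4 v=1: → [0,7); WM=4
i=2 t=6 v=6: → [0,7); WM=6
i=3 t=9 v=8: → [7,14); WM=9; [0,7) fires=3
i=4 t=11 v=7: → [7,14); WM=11
i=5 t=12 v=3: → [7,14); WM=12
i=6 t=3 v=9: DROP (t<12-0); WM=12
i=7 t=31 v=9: → [28,35); WM=31; [7,14) fires=3
i=8 t=33 v=5: → [28,35); WM=33
i=9 t=11 v=6: DROP (t<33-0); WM=33
i=10 t=32 v=6: DROP (t<33-0); WM=33
i=11 t=4 v=9: DROP (t<33-0); WM=33
i=12 t=29 v=4: DROP (t<33-0); WM=33

6 9 10 11 12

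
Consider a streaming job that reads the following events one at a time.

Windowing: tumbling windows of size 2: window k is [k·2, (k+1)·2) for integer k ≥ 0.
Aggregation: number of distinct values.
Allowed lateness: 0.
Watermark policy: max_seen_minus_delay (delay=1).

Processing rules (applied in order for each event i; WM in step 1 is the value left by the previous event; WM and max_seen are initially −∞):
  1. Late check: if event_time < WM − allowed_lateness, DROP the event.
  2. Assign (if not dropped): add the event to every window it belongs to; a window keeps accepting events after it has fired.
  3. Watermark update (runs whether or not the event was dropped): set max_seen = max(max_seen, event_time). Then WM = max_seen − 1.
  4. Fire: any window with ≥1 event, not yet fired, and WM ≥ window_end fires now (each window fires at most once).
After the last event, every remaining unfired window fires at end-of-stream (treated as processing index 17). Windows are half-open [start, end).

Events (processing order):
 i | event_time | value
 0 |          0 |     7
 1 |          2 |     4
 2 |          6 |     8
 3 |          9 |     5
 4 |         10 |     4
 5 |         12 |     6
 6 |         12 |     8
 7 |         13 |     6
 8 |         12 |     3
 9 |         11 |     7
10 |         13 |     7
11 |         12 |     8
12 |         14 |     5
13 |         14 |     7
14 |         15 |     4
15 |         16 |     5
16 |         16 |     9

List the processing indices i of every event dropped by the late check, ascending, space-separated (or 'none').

9

i=0 t=0 v=7: → [0,2); WM=-1
i=1 t=2 v=4: → [2,4); WM=1
i=2 t=6 v=8: → [6,8); WM=5; [0,2) fires=1 [2,4) fires=1
i=3 t=9 v=5: → [8,10); WM=8; [6,8) fires=1
i=4 t=10 v=4: → [10,12); WM=9
i=5 t=12 v=6: → [12,14); WM=11; [8,10) fires=1
i=6 t=12 v=8: → [12,14); WM=11
i=7 t=13 v=6: → [12,14); WM=12; [10,12) fires=1
i=8 t=12 v=3: → [12,14); WM=12
i=9 t=11 v=7: DROP (t<12-0); WM=12
i=10 t=13 v=7: → [12,14); WM=12
i=11 t=12 v=8: → [12,14); WM=12
i=12 t=14 v=5: → [14,16); WM=13
i=13 t=14 v=7: → [14,16); WM=13
i=14 t=15 v=4: → [14,16); WM=14; [12,14) fires=4
i=15 t=16 v=5: → [16,18); WM=15
i=16 t=16 v=9: → [16,18); WM=15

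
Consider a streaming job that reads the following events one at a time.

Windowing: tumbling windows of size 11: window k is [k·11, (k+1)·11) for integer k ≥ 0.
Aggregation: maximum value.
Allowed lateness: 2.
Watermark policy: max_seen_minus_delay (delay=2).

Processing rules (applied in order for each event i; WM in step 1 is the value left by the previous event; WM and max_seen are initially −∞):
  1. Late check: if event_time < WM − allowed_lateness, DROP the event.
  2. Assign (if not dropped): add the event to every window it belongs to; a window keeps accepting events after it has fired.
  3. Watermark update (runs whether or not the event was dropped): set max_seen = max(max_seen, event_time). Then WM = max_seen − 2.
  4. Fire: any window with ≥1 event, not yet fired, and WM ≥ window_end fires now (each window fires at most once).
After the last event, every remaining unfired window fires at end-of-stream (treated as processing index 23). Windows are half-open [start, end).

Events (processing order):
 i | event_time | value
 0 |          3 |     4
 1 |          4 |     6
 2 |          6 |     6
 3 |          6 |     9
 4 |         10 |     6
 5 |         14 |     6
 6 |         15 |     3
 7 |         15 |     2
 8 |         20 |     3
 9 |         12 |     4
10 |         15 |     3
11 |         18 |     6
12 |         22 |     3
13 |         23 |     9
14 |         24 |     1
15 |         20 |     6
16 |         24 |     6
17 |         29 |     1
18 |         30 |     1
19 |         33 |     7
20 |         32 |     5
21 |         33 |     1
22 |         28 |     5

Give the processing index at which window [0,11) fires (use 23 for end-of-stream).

5

i=0 t=3 v=4: → [0,11); WM=1
i=1 t=4 v=6: → [0,11); WM=2
i=2 t=6 v=6: → [0,11); WM=4
i=3 t=6 v=9: → [0,11); WM=4
i=4 t=10 v=6: → [0,11); WM=8
i=5 t=14 v=6: → [11,22); WM=12; [0,11) fires=9
i=6 t=15 v=3: → [11,22); WM=13
i=7 t=15 v=2: → [11,22); WM=13
i=8 t=20 v=3: → [11,22); WM=18
i=9 t=12 v=4: DROP (t<18-2); WM=18
i=10 t=15 v=3: DROP (t<18-2); WM=18
i=11 t=18 v=6: → [11,22); WM=18
i=12 t=22 v=3: → [22,33); WM=20
i=13 t=23 v=9: → [22,33); WM=21
i=14 t=24 v=1: → [22,33); WM=22; [11,22) fires=6
i=15 t=20 v=6: → [11,22); WM=22
i=16 t=24 v=6: → [22,33); WM=22
i=17 t=29 v=1: → [22,33); WM=27
i=18 t=30 v=1: → [22,33); WM=28
i=19 t=33 v=7: → [33,44); WM=31
i=20 t=32 v=5: → [22,33); WM=31
i=21 t=33 v=1: → [33,44); WM=31
i=22 t=28 v=5: DROP (t<31-2); WM=31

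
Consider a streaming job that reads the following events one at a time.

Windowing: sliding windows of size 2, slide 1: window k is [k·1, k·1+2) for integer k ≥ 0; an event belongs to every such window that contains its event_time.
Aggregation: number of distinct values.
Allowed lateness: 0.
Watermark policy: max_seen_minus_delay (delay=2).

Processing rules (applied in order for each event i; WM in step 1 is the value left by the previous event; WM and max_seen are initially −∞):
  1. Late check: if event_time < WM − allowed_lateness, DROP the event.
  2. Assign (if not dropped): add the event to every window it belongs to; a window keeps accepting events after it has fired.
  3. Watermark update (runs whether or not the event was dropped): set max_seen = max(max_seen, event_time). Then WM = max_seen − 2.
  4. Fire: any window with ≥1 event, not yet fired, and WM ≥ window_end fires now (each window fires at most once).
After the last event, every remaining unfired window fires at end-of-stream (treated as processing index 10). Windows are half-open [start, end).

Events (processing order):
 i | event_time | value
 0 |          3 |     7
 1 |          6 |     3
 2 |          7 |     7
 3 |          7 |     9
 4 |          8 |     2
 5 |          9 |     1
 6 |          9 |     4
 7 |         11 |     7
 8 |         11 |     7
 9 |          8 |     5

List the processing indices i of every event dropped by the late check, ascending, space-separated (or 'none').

9

i=0 t=3 v=7: → [3,5),[2,4); WM=1
i=1 t=6 v=3: → [6,8),[5,7); WM=4; [2,4) fires=1
i=2 t=7 v=7: → [7,9),[6,8); WM=5; [3,5) fires=1
i=3 t=7 v=9: → [7,9),[6,8); WM=5
i=4 t=8 v=2: → [8,10),[7,9); WM=6
i=5 t=9 v=1: → [9,11),[8,10); WM=7; [5,7) fires=1
i=6 t=9 v=4: → [9,11),[8,10); WM=7
i=7 t=11 v=7: → [11,13),[10,12); WM=9; [6,8) fires=3 [7,9) fires=3
i=8 t=11 v=7: → [11,13),[10,12); WM=9
i=9 t=8 v=5: DROP (t<9-0); WM=9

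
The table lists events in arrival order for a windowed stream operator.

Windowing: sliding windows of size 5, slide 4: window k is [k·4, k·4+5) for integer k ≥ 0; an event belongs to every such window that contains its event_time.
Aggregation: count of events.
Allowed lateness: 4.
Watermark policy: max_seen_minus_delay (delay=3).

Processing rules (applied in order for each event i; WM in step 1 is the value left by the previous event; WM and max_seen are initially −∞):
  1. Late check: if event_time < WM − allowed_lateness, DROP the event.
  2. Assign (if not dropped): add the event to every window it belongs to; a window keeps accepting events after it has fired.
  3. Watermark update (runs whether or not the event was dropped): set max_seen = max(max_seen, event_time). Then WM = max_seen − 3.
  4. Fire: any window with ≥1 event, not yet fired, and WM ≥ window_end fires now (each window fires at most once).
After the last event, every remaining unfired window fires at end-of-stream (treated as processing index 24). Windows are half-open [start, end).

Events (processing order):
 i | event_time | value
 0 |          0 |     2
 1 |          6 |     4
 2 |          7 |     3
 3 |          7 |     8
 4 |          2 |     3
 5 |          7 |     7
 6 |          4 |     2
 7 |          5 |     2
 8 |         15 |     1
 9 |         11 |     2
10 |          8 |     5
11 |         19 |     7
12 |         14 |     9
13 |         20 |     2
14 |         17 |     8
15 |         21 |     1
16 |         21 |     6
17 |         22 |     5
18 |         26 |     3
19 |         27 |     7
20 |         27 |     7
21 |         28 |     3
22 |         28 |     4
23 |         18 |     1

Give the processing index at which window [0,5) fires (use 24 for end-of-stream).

i=0 t=0 v=2: → [0,5); WM=-3
i=1 t=6 v=4: → [4,9); WM=3
i=2 t=7 v=3: → [4,9); WM=4
i=3 t=7 v=8: → [4,9); WM=4
i=4 t=2 v=3: → [0,5); WM=4
i=5 t=7 v=7: → [4,9); WM=4
i=6 t=4 v=2: → [4,9),[0,5); WM=4
i=7 t=5 v=2: → [4,9); WM=4
i=8 t=15 v=1: → [12,17); WM=12; [0,5) fires=3 [4,9) fires=6
i=9 t=11 v=2: → [8,13); WM=12
i=10 t=8 v=5: → [8,13),[4,9); WM=12
i=11 t=19 v=7: → [16,21); WM=16; [8,13) fires=2
i=12 t=14 v=9: → [12,17); WM=16
i=13 t=20 v=2: → [20,25),[16,21); WM=17; [12,17) fires=2
i=14 t=17 v=8: → [16,21); WM=17
i=15 t=21 v=1: → [20,25); WM=18
i=16 t=21 v=6: → [20,25); WM=18
i=17 t=22 v=5: → [20,25); WM=19
i=18 t=26 v=3: → [24,29); WM=23; [16,21) fires=3
i=19 t=27 v=7: → [24,29); WM=24
i=20 t=27 v=7: → [24,29); WM=24
i=21 t=28 v=3: → [28,33),[24,29); WM=25; [20,25) fires=4
i=22 t=28 v=4: → [28,33),[24,29); WM=25
i=23 t=18 v=1: DROP (t<25-4); WM=25

8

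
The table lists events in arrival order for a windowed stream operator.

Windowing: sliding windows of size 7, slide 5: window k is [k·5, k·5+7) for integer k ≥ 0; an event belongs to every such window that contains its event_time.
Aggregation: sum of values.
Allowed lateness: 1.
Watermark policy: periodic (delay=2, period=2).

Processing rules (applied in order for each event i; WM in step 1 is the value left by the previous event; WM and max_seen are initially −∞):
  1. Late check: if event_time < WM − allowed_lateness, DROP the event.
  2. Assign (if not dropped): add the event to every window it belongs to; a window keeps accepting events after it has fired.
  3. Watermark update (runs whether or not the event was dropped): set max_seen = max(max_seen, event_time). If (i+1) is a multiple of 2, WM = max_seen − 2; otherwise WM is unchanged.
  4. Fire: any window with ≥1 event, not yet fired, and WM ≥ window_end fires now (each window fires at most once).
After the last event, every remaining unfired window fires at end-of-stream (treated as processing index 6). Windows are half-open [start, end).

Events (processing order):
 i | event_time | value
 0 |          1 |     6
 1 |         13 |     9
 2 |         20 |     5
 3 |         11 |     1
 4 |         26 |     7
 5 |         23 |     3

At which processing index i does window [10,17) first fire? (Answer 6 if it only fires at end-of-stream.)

3

i=0 t=1 v=6: → [0,7); WM=−∞
i=1 t=13 v=9: → [10,17); WM=11; [0,7) fires=6
i=2 t=20 v=5: → [20,27),[15,22); WM=11
i=3 t=11 v=1: → [10,17),[5,12); WM=18; [5,12) fires=1 [10,17) fires=10
i=4 t=26 v=7: → [25,32),[20,27); WM=18
i=5 t=23 v=3: → [20,27); WM=24; [15,22) fires=5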